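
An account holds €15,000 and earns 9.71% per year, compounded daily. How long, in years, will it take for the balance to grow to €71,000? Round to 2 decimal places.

We need (1 + 0.000266027)^(365t) = 4.7333, so 365t = ln 4.7333 / ln 1.000266 ≈ 5844.6478.
t ≈ 5844.6478/365 = 16.0127 years.

16.01 years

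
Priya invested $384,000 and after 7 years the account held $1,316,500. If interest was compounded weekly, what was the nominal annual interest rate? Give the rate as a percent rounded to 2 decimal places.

The 364-period growth factor is 1,316,500/384,000 = 3.42839.
r/52 = 3.42839^(1/364) − 1 ≈ 0.0033906, so r ≈ 52·0.0033906 = 17.63110%.

17.63%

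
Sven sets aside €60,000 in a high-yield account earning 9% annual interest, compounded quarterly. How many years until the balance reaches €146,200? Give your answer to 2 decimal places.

(1 + 0.0225)^(4t) = 146,200/60,000 = 2.4367.
4t·ln(1 + 0.0225) = ln(2.4367); 4t = 0.89063/0.0222506 ≈ 40.0273.
t ≈ 10.0068 years.

10.01 years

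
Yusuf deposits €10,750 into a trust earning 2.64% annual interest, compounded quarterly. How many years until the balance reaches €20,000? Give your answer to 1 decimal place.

23.6 years

We need (1 + 0.0066)^(4t) = 1.8605, so 4t = ln 1.8605 / ln 1.0066 ≈ 94.3747.
t ≈ 94.3747/4 = 23.5937 years.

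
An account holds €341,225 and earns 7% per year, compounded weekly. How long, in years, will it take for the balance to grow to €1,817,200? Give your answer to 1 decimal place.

23.9 years

(1 + 0.00134615)^(52t) = 1,817,200/341,225 = 5.3255.
52t·ln(1 + 0.00134615) = ln(5.3255); 52t = 1.6725/0.00134525 ≈ 1243.2721.
t ≈ 23.9091 years.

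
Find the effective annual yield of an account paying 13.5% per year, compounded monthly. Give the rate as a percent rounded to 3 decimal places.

One year is 12 periods at 0.01125 each: (1 + 0.01125)^12 ≈ 1.143674.
EAR = 1.143674 − 1 ≈ 14.36744%.

14.367%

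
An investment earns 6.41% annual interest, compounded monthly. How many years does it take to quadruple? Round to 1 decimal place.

21.7 years

(1 + 0.00534167)^(12t) = 4.
12t = ln 4 / ln(1 + 0.00534167) ≈ 1.3863/0.00532745 ≈ 260.2172.
t ≈ 21.6848.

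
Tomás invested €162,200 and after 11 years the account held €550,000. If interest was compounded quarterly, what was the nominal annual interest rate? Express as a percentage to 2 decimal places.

The 44-period growth factor is 550,000/162,200 = 3.39088.
r/4 = 3.39088^(1/44) − 1 ≈ 0.0281407, so r ≈ 4·0.0281407 = 11.25627%.

11.26%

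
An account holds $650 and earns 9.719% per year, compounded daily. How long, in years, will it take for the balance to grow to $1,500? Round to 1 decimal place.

We need (1 + 0.000266274)^(365t) = 2.3077, so 365t = ln 2.3077 / ln 1.000266 ≈ 3140.9730.
t ≈ 3140.9730/365 = 8.6054 years.

8.6 years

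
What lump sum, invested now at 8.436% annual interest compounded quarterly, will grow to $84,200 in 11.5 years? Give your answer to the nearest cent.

$32,237.92

Growth factor = (1 + 0.02109)^46 ≈ 2.6118309058.
P = 84,200/2.6118309058 ≈ 32,237.9216.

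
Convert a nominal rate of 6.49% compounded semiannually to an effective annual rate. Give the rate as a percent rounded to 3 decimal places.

6.595%

EAR = (1 + 6.49%/2)^2 − 1 = (1 + 0.03245)^2 − 1.
(1 + 0.03245)^2 ≈ 1.065953, so EAR ≈ 6.59530%.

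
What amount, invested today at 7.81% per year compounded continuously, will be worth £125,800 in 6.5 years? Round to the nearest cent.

£75,720.08

P = A·e^(−rt) = 125,800·e^(−0.50765).
e^(−0.50765) ≈ 0.601908402841, so P ≈ 75,720.0771.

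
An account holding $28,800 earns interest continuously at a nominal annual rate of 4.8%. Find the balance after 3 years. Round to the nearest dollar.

A = P·e^(rt) = 28,800·e^(0.048·3) = 28,800·e^0.144.
e^0.144 ≈ 1.1548841085, so A ≈ 33,260.6623.

$33,261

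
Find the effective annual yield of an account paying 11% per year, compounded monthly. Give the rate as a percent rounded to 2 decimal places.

One year is 12 periods at 0.00916667 each: (1 + 0.00916667)^12 ≈ 1.115719.
EAR = 1.115719 − 1 ≈ 11.57188%.

11.57%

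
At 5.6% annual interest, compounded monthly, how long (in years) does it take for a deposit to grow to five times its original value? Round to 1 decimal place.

(1 + 0.00466667)^(12t) = 5.
12t = ln 5 / ln(1 + 0.00466667) ≈ 1.6094/0.00465581 ≈ 345.6836.
t ≈ 28.8070.

28.8 years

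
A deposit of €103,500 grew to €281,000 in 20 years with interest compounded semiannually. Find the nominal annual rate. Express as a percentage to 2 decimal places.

The 40-period growth factor is 281,000/103,500 = 2.71498.
r/2 = 2.71498^(1/40) − 1 ≈ 0.0252839, so r ≈ 2·0.0252839 = 5.05679%.

5.06%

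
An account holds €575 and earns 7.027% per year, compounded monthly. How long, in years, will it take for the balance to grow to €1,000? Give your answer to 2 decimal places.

7.90 years

We need (1 + 0.00585583)^(12t) = 1.7391, so 12t = ln 1.7391 / ln 1.005856 ≈ 94.7780.
t ≈ 94.7780/12 = 7.8982 years.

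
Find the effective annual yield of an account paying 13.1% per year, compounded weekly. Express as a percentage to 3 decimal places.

One year is 52 periods at 0.00251923 each: (1 + 0.00251923)^52 ≈ 1.13978.
EAR = 1.13978 − 1 ≈ 13.97800%.

13.978%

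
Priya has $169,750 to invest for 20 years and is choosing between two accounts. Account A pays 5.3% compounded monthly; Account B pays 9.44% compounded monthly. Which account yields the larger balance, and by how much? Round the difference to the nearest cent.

Account B, by $624,319.88

Account A growth factor: (1 + 0.053/12)^240 ≈ 2.87964215983; balance ≈ 488,819.2566.
Account B growth factor: (1 + 0.0944/12)^240 ≈ 6.55752066604; balance ≈ 1,113,139.1331.
Account B is larger by 624,319.8764.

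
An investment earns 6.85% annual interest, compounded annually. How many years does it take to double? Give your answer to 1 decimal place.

(1 + 0.0685)^t = 2.
t = ln 2 / ln(1 + 0.0685) ≈ 0.69315/0.0662558 ≈ 10.4617.

10.5 years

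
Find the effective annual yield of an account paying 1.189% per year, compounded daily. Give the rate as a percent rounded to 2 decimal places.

1.20%

One year is 365 periods at 0.0000325753 each: (1 + 0.0000325753)^365 ≈ 1.011961.
EAR = 1.011961 − 1 ≈ 1.19608%.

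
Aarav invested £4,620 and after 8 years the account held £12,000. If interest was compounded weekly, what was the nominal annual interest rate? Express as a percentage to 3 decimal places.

11.945%

(1 + r/52)^416 = 12,000/4,620 = 2.5974.
1 + r/52 = 2.5974^(1/416) ≈ 1.002297, so r/52 ≈ 0.00229713.
r ≈ 52·0.00229713 = 11.94510%.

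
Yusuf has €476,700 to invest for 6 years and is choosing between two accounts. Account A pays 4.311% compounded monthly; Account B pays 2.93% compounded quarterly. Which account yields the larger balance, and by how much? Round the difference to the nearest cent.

Account A growth factor: (1 + 0.0035925)^72 ≈ 1.29459317051; balance ≈ 617,132.5644.
Account B growth factor: (1 + 0.007325)^24 ≈ 1.19143594905; balance ≈ 567,957.5169.
Account A is larger by 49,175.0475.

Account A, by €49,175.05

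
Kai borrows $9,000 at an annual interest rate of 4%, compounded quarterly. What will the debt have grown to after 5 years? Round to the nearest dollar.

$10,982

Growth factor = (1 + 0.01)^20 ≈ 1.2201900399.
A ≈ 9,000 × 1.2201900399 ≈ 10,981.7104.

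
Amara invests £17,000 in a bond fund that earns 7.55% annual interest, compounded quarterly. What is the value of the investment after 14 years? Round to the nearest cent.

Growth factor = (1 + 0.018875)^56 ≈ 2.849513666.
A ≈ 17,000 × 2.849513666 ≈ 48,441.7323.

£48,441.73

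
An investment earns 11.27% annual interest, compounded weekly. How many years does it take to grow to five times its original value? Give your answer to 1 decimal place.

(1 + 0.00216731)^(52t) = 5.
52t = ln 5 / ln(1 + 0.00216731) ≈ 1.6094/0.00216496 ≈ 743.4022.
t ≈ 14.2962.

14.3 years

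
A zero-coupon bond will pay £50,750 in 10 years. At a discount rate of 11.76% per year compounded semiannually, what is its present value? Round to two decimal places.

£16,186.67

Growth factor = (1 + 0.0588)^20 ≈ 3.1352967522.
P = 50,750/3.1352967522 ≈ 16,186.6656.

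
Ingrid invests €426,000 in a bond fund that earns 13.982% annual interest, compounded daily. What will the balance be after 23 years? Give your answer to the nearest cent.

Periodic rate = 13.982%/365 = 0.000383068; periods = 365·23 = 8395.
A = 426,000·(1 + 0.13982/365)^8395 ≈ 426,000·24.909374285072 ≈ 10,611,393.4454.

€10,611,393.45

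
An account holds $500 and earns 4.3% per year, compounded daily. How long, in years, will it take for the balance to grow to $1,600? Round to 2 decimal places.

We need (1 + 0.000117808)^(365t) = 3.2, so 365t = ln 3.2 / ln 1.000118 ≈ 9873.8384.
t ≈ 9873.8384/365 = 27.0516 years.

27.05 years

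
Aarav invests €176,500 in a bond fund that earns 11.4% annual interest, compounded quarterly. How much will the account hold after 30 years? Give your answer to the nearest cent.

Growth factor = (1 + 0.0285)^120 ≈ 29.14174298948.
A ≈ 176,500 × 29.14174298948 ≈ 5,143,517.6376.

€5,143,517.64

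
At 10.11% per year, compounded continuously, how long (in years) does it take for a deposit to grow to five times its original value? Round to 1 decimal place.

e^(0.1011t) = 5, so 0.1011t = ln 5 ≈ 1.6094.
t ≈ 1.6094/0.1011 ≈ 15.9193.

15.9 years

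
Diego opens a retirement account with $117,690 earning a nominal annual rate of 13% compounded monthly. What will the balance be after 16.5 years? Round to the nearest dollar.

$993,783

Growth factor = (1 + 0.13/12)^198 ≈ 8.44407056908.
A ≈ 117,690 × 8.44407056908 ≈ 993,782.6653.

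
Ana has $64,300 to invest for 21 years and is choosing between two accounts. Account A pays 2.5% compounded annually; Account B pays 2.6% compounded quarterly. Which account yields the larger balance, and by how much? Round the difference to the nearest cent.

Account A growth factor: (1 + 0.025)^21 ≈ 1.6795818513; balance ≈ 107,997.1130.
Account B growth factor: (1 + 0.0065)^84 ≈ 1.7232863772; balance ≈ 110,807.3141.
Account B is larger by 2,810.2010.

Account B, by $2,810.20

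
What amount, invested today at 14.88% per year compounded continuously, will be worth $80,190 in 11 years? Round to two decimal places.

P = A·e^(−rt) = 80,190·e^(−1.6368).
e^(−1.6368) ≈ 0.19460177266, so P ≈ 15,605.1161.

$15,605.12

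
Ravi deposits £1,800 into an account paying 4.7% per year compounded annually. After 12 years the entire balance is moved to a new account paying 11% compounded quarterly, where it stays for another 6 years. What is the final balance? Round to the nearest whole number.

Phase 1: 1,800·(1 + 0.047)^12 ≈ 3,123.4365.
Phase 2: 3,123.4365·(1 + 0.0275)^24 ≈ 5,989.5834.

£5,990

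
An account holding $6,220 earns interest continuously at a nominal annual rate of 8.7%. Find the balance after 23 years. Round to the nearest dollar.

$46,006

A = P·e^(rt) = 6,220·e^(0.087·23) = 6,220·e^2.001.
e^2.001 ≈ 7.3964488508, so A ≈ 46,005.9119.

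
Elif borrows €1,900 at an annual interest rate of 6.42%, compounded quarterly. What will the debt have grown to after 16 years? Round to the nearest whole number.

€5,264

Periodic rate = 6.42%/4 = 0.01605; periods = 4·16 = 64.
A = 1,900·(1 + 0.01605)^64 ≈ 1,900·2.77054451 ≈ 5,264.0346.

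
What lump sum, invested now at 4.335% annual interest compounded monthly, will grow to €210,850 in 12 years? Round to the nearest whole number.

Growth factor = (1 + 0.0036125)^144 ≈ 1.68078785624.
P = 210,850/1.68078785624 ≈ 125,447.1224.

€125,447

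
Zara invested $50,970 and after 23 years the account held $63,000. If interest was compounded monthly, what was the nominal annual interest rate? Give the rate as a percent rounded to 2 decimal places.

0.92%

The 276-period growth factor is 63,000/50,970 = 1.23602.
r/12 = 1.23602^(1/276) − 1 ≈ 0.000768039, so r ≈ 12·0.000768039 = 0.92165%.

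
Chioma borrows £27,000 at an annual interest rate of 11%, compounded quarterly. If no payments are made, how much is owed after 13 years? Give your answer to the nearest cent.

Periodic rate = 11%/4 = 0.0275; periods = 4·13 = 52.
A = 27,000·(1 + 0.0275)^52 ≈ 27,000·4.09878547489 ≈ 110,667.2078.

£110,667.21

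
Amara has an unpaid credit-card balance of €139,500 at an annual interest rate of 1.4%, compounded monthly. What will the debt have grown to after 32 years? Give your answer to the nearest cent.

€218,285.42

Growth factor = (1 + 0.014/12)^384 ≈ 1.56477003351.
A ≈ 139,500 × 1.56477003351 ≈ 218,285.4197.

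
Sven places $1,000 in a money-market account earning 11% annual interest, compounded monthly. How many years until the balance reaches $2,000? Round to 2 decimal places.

(1 + 0.00916667)^(12t) = 2,000/1,000 = 2.
12t·ln(1 + 0.00916667) = ln(2); 12t = 0.69315/0.00912491 ≈ 75.9621.
t ≈ 6.3302 years.

6.33 years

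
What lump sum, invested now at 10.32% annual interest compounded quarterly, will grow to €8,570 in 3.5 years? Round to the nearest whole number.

Growth factor = (1 + 0.0258)^14 ≈ 1.428491716.
P = 8,570/1.428491716 ≈ 5,999.3348.

€5,999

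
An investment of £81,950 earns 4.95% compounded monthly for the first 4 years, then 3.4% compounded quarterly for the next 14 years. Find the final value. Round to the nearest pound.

After 4 years at 4.95%: 81,950 × 1.21846606584 ≈ 99,853.2941.
Then 14 years at 3.4%: 99,853.2941 × 1.60638833848 ≈ 160,403.1672.

£160,403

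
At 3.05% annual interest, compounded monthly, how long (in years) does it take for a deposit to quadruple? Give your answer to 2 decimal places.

(1 + 0.00254167)^(12t) = 4.
12t = ln 4 / ln(1 + 0.00254167) ≈ 1.3863/0.00253844 ≈ 546.1201.
t ≈ 45.5100.

45.51 years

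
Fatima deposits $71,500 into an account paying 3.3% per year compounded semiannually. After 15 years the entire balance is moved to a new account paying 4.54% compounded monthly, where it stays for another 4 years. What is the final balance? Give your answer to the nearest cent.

$140,038.22

Phase 1: 71,500·(1 + 0.0165)^30 ≈ 116,822.7784.
Phase 2: 116,822.7784·(1 + 0.0454/12)^48 ≈ 140,038.2234.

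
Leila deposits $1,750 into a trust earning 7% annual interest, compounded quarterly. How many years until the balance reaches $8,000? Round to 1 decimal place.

21.9 years

(1 + 0.0175)^(4t) = 8,000/1,750 = 4.5714.
4t·ln(1 + 0.0175) = ln(4.5714); 4t = 1.5198/0.0173486 ≈ 87.6049.
t ≈ 21.9012 years.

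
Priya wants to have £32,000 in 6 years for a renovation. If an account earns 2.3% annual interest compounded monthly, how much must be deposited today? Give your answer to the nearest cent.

£27,878.84

Periodic rate = 2.3%/12 = 0.00191667; 72 periods.
P = 32,000/(1 + 0.023/12)^72 ≈ 32,000/1.1478239342 ≈ 27,878.8402.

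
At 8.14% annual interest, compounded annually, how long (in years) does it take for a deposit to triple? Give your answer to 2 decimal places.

(1 + 0.0814)^t = 3.
t = ln 3 / ln(1 + 0.0814) ≈ 1.0986/0.0782565 ≈ 14.0386.

14.04 years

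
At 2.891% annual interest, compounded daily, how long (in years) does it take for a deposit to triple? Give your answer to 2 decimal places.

38.00 years

(1 + 0.0000792055)^(365t) = 3.
365t = ln 3 / ln(1 + 0.0000792055) ≈ 1.0986/7.92023e-05 ≈ 13870.9570.
t ≈ 38.0026.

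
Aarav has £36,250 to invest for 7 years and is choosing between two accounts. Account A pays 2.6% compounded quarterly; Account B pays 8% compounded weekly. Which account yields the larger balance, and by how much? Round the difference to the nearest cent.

Account B, by £19,974.16

Account A growth factor: (1 + 0.0065)^28 ≈ 1.19890789; balance ≈ 43,460.4110.
Account B growth factor: (1 + 0.08/52)^364 ≈ 1.7499192991; balance ≈ 63,434.5746.
Account B is larger by 19,974.1636.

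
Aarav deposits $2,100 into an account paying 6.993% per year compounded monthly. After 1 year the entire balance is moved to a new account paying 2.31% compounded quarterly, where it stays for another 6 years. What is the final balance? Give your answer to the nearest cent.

Phase 1: 2,100·(1 + 0.0058275)^12 ≈ 2,251.6525.
Phase 2: 2,251.6525·(1 + 0.005775)^24 ≈ 2,585.3624.

$2,585.36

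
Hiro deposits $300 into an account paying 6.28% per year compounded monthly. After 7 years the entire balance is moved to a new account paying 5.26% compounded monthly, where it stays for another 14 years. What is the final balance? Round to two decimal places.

$969.74

Phase 1: 300·(1 + 0.0628/12)^84 ≈ 465.0924.
Phase 2: 465.0924·(1 + 0.0526/12)^168 ≈ 969.7390.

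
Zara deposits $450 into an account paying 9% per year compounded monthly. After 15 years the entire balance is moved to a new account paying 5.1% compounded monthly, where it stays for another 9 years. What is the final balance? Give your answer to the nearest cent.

After 15 years at 9%: 450 × 3.838043267 ≈ 1,727.1195.
Then 9 years at 5.1%: 1,727.1195 × 1.580952289 ≈ 2,730.4935.

$2,730.49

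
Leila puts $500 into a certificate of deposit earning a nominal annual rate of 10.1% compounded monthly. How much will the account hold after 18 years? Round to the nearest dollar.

Periodic rate = 10.1%/12 = 0.00841667; periods = 12·18 = 216.
A = 500·(1 + 0.101/12)^216 ≈ 500·6.112842647 ≈ 3,056.4213.

$3,056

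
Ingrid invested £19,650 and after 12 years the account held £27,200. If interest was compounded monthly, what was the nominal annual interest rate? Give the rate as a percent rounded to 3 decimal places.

The 144-period growth factor is 27,200/19,650 = 1.38422.
r/12 = 1.38422^(1/144) − 1 ≈ 0.00226047, so r ≈ 12·0.00226047 = 2.71256%.

2.713%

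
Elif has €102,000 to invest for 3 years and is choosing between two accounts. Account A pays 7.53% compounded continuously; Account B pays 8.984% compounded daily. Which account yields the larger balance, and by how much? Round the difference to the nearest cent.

Account B, by €5,695.89

Account A growth factor: e^(0.0753·3) = e^0.2259 ≈ 1.25345031398; balance ≈ 127,851.9320.
Account B growth factor: (1 + 0.08984/365)^1095 ≈ 1.30929239662; balance ≈ 133,547.8245.
Account B is larger by 5,695.8924.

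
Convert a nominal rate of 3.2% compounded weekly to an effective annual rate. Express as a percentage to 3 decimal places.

One year is 52 periods at 0.000615385 each: (1 + 0.000615385)^52 ≈ 1.032507.
EAR = 1.032507 − 1 ≈ 3.25073%.

3.251%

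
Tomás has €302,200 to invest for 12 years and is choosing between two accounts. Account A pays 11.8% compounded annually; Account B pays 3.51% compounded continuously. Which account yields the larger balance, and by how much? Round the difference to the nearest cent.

Account A growth factor: (1 + 0.118)^12 ≈ 3.813305875569; balance ≈ 1,152,381.0356.
Account B growth factor: e^(0.0351·12) = e^0.4212 ≈ 1.52378900574; balance ≈ 460,489.0375.
Account A is larger by 691,891.9981.

Account A, by €691,892.00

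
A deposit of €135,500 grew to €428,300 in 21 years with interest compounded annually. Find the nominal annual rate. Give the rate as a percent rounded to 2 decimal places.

(1 + r)^21 = 428,300/135,500 = 3.16089.
1 + r = 3.16089^(1/21) ≈ 1.056332, so r ≈ 0.056332.
r ≈ 5.63320%.

5.63%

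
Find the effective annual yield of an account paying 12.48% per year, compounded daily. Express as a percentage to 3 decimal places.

EAR = (1 + 12.48%/365)^365 − 1 = (1 + 0.000341918)^365 − 1.
(1 + 0.000341918)^365 ≈ 1.132898, so EAR ≈ 13.28977%.

13.290%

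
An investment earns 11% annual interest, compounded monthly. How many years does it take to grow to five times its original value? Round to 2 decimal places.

14.70 years

(1 + 0.00916667)^(12t) = 5.
12t = ln 5 / ln(1 + 0.00916667) ≈ 1.6094/0.00912491 ≈ 176.3785.
t ≈ 14.6982.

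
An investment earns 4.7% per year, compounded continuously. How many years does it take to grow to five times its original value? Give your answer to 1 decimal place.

34.2 years

e^(0.047t) = 5, so 0.047t = ln 5 ≈ 1.6094.
t ≈ 1.6094/0.047 ≈ 34.2434.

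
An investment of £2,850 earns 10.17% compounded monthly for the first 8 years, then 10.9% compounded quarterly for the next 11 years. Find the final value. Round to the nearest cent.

After 8 years at 10.17%: 2,850 × 2.2482940444 ≈ 6,407.6380.
Then 11 years at 10.9%: 6,407.6380 × 3.2640033596 ≈ 20,914.5520.

£20,914.55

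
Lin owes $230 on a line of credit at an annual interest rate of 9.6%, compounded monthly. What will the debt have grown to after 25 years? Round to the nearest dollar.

Periodic rate = 9.6%/12 = 0.008; periods = 12·25 = 300.
A = 230·(1 + 0.008)^300 ≈ 230·10.91841589 ≈ 2,511.2357.

$2,511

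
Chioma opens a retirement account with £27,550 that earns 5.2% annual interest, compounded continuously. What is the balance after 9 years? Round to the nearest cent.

£43,991.77

A = P·e^(rt) = 27,550·e^(0.052·9) = 27,550·e^0.468.
e^0.468 ≈ 1.5967974027, so A ≈ 43,991.7684.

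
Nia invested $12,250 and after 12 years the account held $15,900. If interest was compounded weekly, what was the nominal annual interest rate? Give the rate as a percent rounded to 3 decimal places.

(1 + r/52)^624 = 15,900/12,250 = 1.29796.
1 + r/52 = 1.29796^(1/624) ≈ 1.000418, so r/52 ≈ 0.000418025.
r ≈ 52·0.000418025 = 2.17373%.

2.174%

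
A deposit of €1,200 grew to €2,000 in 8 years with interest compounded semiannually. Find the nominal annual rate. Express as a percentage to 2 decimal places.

(1 + r/2)^16 = 2,000/1,200 = 1.66667.
1 + r/2 = 1.66667^(1/16) ≈ 1.032442, so r/2 ≈ 0.0324417.
r ≈ 2·0.0324417 = 6.48834%.

6.49%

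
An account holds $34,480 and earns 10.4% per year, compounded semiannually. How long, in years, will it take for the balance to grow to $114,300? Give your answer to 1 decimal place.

11.8 years

We need (1 + 0.052)^(2t) = 3.315, so 2t = ln 3.315 / ln 1.052 ≈ 23.6412.
t ≈ 23.6412/2 = 11.8206 years.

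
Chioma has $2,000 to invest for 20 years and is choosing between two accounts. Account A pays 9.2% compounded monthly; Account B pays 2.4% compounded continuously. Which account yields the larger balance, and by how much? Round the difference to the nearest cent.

Account A, by $9,272.87

Account A growth factor: (1 + 0.092/12)^240 ≈ 6.2525070481; balance ≈ 12,505.0141.
Account B growth factor: e^(0.024·20) = e^0.48 ≈ 1.616074402; balance ≈ 3,232.1488.
Account A is larger by 9,272.8653.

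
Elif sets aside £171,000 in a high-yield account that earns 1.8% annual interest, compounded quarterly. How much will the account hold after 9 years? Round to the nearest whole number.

Growth factor = (1 + 0.0045)^36 ≈ 1.17543299938.
A ≈ 171,000 × 1.17543299938 ≈ 200,999.0429.

£200,999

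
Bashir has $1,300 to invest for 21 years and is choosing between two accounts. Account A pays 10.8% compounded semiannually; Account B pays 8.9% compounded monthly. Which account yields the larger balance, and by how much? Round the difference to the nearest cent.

Account A, by $3,468.76

Account A growth factor: (1 + 0.054)^42 ≈ 9.1055389575; balance ≈ 11,837.2006.
Account B growth factor: (1 + 0.089/12)^252 ≈ 6.437261423; balance ≈ 8,368.4399.
Account A is larger by 3,468.7608.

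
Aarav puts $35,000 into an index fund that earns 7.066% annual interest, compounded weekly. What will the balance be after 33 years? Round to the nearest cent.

Growth factor = (1 + 0.07066/52)^1716 ≈ 10.27996822.
A ≈ 35,000 × 10.27996822 ≈ 359,798.8877.

$359,798.89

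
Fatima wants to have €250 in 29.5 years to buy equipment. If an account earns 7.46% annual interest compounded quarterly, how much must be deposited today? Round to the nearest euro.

€28

Growth factor = (1 + 0.01865)^118 ≈ 8.85011194.
P = 250/8.85011194 ≈ 28.2482.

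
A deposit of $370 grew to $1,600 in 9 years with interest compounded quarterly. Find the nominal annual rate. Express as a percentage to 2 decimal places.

The 36-period growth factor is 1,600/370 = 4.32432.
r/4 = 4.32432^(1/36) − 1 ≈ 0.0415123, so r ≈ 4·0.0415123 = 16.60491%.

16.60%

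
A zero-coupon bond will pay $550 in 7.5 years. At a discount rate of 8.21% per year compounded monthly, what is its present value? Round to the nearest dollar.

Growth factor = (1 + 0.0821/12)^90 ≈ 1.84716712.
P = 550/1.84716712 ≈ 297.7532.

$298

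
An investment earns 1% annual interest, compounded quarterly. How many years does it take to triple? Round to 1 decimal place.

110.0 years

(1 + 0.0025)^(4t) = 3.
4t = ln 3 / ln(1 + 0.0025) ≈ 1.0986/0.00249688 ≈ 439.9940.
t ≈ 109.9985.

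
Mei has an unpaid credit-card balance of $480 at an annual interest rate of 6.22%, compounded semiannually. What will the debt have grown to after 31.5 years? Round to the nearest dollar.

$3,305

Growth factor = (1 + 0.0311)^63 ≈ 6.885723383.
A ≈ 480 × 6.885723383 ≈ 3,305.1472.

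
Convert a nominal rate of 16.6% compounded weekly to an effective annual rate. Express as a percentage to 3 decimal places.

One year is 52 periods at 0.00319231 each: (1 + 0.00319231)^52 ≈ 1.180261.
EAR = 1.180261 − 1 ≈ 18.02610%.

18.026%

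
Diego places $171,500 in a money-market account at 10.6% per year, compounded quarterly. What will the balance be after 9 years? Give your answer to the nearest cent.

Periodic rate = 10.6%/4 = 0.0265; periods = 4·9 = 36.
A = 171,500·(1 + 0.0265)^36 ≈ 171,500·2.56402546092 ≈ 439,730.3665.

$439,730.37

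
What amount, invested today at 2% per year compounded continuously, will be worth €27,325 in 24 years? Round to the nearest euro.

P = A·e^(−rt) = 27,325·e^(−0.48).
e^(−0.48) ≈ 0.61878339181, so P ≈ 16,908.2562.

€16,908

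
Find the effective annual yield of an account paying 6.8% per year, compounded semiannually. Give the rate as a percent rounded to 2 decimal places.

EAR = (1 + 6.8%/2)^2 − 1 = (1 + 0.034)^2 − 1.
(1 + 0.034)^2 ≈ 1.069156, so EAR ≈ 6.91560%.

6.92%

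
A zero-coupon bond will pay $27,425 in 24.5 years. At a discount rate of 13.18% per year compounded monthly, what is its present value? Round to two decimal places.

$1,105.13

Growth factor = (1 + 0.1318/12)^294 ≈ 24.816174666.
P = 27,425/24.816174666 ≈ 1,105.1260.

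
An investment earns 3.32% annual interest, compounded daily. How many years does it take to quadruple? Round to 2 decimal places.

41.76 years

(1 + 0.0000909589)^(365t) = 4.
365t = ln 4 / ln(1 + 0.0000909589) ≈ 1.3863/9.09548e-05 ≈ 15241.5799.
t ≈ 41.7578.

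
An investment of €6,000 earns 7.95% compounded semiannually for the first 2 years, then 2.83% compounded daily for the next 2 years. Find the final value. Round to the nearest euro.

After 2 years at 7.95%: 6,000 × 1.168734102 ≈ 7,012.4046.
Then 2 years at 2.83%: 7,012.4046 × 1.058230111 ≈ 7,420.7377.

€7,421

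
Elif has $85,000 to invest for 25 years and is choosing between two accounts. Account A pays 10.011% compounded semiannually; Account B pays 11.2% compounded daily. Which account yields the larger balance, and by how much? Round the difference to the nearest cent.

Account A growth factor: (1 + 0.050055)^50 ≈ 11.4974720274; balance ≈ 977,285.1223.
Account B growth factor: (1 + 0.112/365)^9125 ≈ 16.43758529243; balance ≈ 1,397,194.7499.
Account B is larger by 419,909.6275.

Account B, by $419,909.63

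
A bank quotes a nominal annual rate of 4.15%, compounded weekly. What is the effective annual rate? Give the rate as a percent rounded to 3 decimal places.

One year is 52 periods at 0.000798077 each: (1 + 0.000798077)^52 ≈ 1.042356.
EAR = 1.042356 − 1 ≈ 4.23559%.

4.236%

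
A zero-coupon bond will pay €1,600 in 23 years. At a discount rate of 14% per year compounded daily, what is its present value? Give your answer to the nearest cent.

Periodic rate = 14%/365 = 0.000383562; 8395 periods.
P = 1,600/(1 + 0.14/365)^8395 ≈ 1,600/25.01267318 ≈ 63.9676.

€63.97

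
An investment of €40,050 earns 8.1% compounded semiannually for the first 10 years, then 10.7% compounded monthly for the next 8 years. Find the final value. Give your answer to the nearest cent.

After 10 years at 8.1%: 40,050 × 2.21228813922 ≈ 88,602.1400.
Then 8 years at 10.7%: 88,602.1400 × 2.34481428362 ≈ 207,755.5634.

€207,755.56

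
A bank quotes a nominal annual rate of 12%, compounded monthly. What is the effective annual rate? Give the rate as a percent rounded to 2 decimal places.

One year is 12 periods at 0.01 each: (1 + 0.01)^12 ≈ 1.126825.
EAR = 1.126825 − 1 ≈ 12.68250%.

12.68%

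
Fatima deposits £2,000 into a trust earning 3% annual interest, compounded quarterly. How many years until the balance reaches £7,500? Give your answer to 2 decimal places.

44.22 years

We need (1 + 0.0075)^(4t) = 3.75, so 4t = ln 3.75 / ln 1.0075 ≈ 176.8942.
t ≈ 176.8942/4 = 44.2235 years.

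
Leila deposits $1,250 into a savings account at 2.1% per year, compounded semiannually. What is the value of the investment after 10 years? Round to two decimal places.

Growth factor = (1 + 0.0105)^20 ≈ 1.232328116.
A ≈ 1,250 × 1.232328116 ≈ 1,540.4101.

$1,540.41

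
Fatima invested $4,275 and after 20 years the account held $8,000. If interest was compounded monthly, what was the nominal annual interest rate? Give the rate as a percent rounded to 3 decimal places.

The 240-period growth factor is 8,000/4,275 = 1.87135.
r/12 = 1.87135^(1/240) − 1 ≈ 0.00261448, so r ≈ 12·0.00261448 = 3.13738%.

3.137%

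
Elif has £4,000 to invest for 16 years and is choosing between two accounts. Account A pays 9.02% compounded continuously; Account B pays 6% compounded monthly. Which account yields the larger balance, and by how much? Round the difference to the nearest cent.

Account A, by £6,515.07

A: e^(0.0902·16) = e^1.4432 ≈ 4.2342236766, so 4,000 × 4.2342236766 ≈ 16,936.8947.
B: (1 + 0.005)^192 ≈ 2.6054566833, so 4,000 × 2.6054566833 ≈ 10,421.8267.
Difference ≈ 6,515.0680 in favor of A.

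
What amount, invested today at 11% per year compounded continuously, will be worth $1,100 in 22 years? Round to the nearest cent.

P = A·e^(−rt) = 1,100·e^(−2.42).
e^(−2.42) ≈ 0.08892161746, so P ≈ 97.8138.

$97.81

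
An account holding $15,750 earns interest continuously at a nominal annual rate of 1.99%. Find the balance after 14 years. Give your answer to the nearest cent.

A = P·e^(rt) = 15,750·e^(0.0199·14) = 15,750·e^0.2786.
e^0.2786 ≈ 1.3212787267, so A ≈ 20,810.1399.

$20,810.14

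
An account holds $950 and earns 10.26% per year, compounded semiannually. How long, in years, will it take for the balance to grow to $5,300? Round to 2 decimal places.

We need (1 + 0.0513)^(2t) = 5.5789, so 2t = ln 5.5789 / ln 1.0513 ≈ 34.3611.
t ≈ 34.3611/2 = 17.1806 years.

17.18 years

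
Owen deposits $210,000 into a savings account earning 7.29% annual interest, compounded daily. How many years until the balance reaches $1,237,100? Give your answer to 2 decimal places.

24.33 years

We need (1 + 0.000199726)^(365t) = 5.891, so 365t = ln 5.891 / ln 1.0002 ≈ 8880.1384.
t ≈ 8880.1384/365 = 24.3291 years.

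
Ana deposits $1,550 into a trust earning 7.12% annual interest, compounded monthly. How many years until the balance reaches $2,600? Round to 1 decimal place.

We need (1 + 0.00593333)^(12t) = 1.6774, so 12t = ln 1.6774 / ln 1.005933 ≈ 87.4364.
t ≈ 87.4364/12 = 7.2864 years.

7.3 years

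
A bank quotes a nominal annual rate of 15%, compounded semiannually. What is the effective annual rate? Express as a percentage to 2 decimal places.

15.56%

EAR = (1 + 15%/2)^2 − 1 = (1 + 0.075)^2 − 1.
(1 + 0.075)^2 ≈ 1.155625, so EAR ≈ 15.56250%.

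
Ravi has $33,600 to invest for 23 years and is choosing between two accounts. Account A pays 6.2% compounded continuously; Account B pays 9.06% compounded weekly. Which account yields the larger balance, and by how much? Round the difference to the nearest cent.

Account A growth factor: e^(0.062·23) = e^1.426 ≈ 4.16201778022; balance ≈ 139,843.7974.
Account B growth factor: (1 + 0.0906/52)^1196 ≈ 8.02038796516; balance ≈ 269,485.0356.
Account B is larger by 129,641.2382.

Account B, by $129,641.24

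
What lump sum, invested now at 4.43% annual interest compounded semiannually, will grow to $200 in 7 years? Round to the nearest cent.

Growth factor = (1 + 0.02215)^14 ≈ 1.35895433.
P = 200/1.35895433 ≈ 147.1720.

$147.17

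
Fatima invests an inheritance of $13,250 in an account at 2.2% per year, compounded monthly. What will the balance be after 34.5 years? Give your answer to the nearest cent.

$28,284.18

Periodic rate = 2.2%/12 = 0.00183333; periods = 12·34.5 = 414.
A = 13,250·(1 + 0.022/12)^414 ≈ 13,250·2.134655124 ≈ 28,284.1804.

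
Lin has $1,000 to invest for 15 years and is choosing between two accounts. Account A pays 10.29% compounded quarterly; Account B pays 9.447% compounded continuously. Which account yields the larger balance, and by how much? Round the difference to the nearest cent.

Account A growth factor: (1 + 0.025725)^60 ≈ 4.590462484; balance ≈ 4,590.4625.
Account B growth factor: e^(0.09447·15) = e^1.41705 ≈ 4.124933919; balance ≈ 4,124.9339.
Account A is larger by 465.5286.

Account A, by $465.53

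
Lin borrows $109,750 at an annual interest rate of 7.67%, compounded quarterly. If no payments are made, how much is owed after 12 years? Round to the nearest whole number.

Periodic rate = 7.67%/4 = 0.019175; periods = 4·12 = 48.
A = 109,750·(1 + 0.019175)^48 ≈ 109,750·2.48851680322 ≈ 273,114.7192.

$273,115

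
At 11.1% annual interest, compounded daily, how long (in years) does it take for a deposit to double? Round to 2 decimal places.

6.25 years

(1 + 0.00030411)^(365t) = 2.
365t = ln 2 / ln(1 + 0.00030411) ≈ 0.69315/0.000304063 ≈ 2279.6143.
t ≈ 6.2455.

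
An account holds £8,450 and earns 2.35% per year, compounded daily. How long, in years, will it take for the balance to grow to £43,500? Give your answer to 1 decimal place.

(1 + 0.0000643836)^(365t) = 43,500/8,450 = 5.1479.
365t·ln(1 + 0.0000643836) = ln(5.1479); 365t = 1.6386/6.43815e-05 ≈ 25451.3296.
t ≈ 69.7297 years.

69.7 years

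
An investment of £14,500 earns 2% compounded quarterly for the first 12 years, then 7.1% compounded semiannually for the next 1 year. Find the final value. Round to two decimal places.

After 12 years at 2%: 14,500 × 1.2704891611 ≈ 18,422.0928.
Then 1 years at 7.1%: 18,422.0928 × 1.07226025 ≈ 19,753.2779.

£19,753.28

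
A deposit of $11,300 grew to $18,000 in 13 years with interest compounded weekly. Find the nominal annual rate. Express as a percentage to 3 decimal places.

(1 + r/52)^676 = 18,000/11,300 = 1.59292.
1 + r/52 = 1.59292^(1/676) ≈ 1.000689, so r/52 ≈ 0.000688949.
r ≈ 52·0.000688949 = 3.58253%.

3.583%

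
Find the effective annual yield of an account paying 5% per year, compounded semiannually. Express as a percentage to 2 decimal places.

EAR = (1 + 5%/2)^2 − 1 = (1 + 0.025)^2 − 1.
(1 + 0.025)^2 ≈ 1.050625, so EAR ≈ 5.06250%.

5.06%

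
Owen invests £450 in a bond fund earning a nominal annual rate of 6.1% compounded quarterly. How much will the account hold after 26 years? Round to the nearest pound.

Periodic rate = 6.1%/4 = 0.01525; periods = 4·26 = 104.
A = 450·(1 + 0.01525)^104 ≈ 450·4.826049909 ≈ 2,171.7225.

£2,172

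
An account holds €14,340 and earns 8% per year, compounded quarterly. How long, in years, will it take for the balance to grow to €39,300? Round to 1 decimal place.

12.7 years

(1 + 0.02)^(4t) = 39,300/14,340 = 2.7406.
4t·ln(1 + 0.02) = ln(2.7406); 4t = 1.0082/0.0198026 ≈ 50.9110.
t ≈ 12.7278 years.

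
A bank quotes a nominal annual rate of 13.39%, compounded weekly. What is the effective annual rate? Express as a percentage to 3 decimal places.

14.308%

EAR = (1 + 13.39%/52)^52 − 1 = (1 + 0.002575)^52 − 1.
(1 + 0.002575)^52 ≈ 1.143082, so EAR ≈ 14.30817%.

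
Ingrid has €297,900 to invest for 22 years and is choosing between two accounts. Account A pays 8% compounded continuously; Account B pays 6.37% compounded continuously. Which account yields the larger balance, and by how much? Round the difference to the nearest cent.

Account A, by €521,788.58

A: e^(0.08·22) = e^1.76 ≈ 5.812437394403, so 297,900 × 5.812437394403 ≈ 1,731,525.0998.
B: e^(0.0637·22) = e^1.4014 ≈ 4.060881222749, so 297,900 × 4.060881222749 ≈ 1,209,736.5163.
Difference ≈ 521,788.5835 in favor of A.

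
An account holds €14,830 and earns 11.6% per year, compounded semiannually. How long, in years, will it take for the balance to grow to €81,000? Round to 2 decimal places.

(1 + 0.058)^(2t) = 81,000/14,830 = 5.4619.
2t·ln(1 + 0.058) = ln(5.4619); 2t = 1.6978/0.0563803 ≈ 30.1133.
t ≈ 15.0566 years.

15.06 years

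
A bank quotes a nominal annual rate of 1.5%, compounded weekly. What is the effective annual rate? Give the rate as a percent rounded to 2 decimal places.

One year is 52 periods at 0.000288462 each: (1 + 0.000288462)^52 ≈ 1.015111.
EAR = 1.015111 − 1 ≈ 1.51109%.

1.51%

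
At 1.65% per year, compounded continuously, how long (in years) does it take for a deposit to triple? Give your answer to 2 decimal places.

66.58 years

e^(0.0165t) = 3, so 0.0165t = ln 3 ≈ 1.0986.
t ≈ 1.0986/0.0165 ≈ 66.5826.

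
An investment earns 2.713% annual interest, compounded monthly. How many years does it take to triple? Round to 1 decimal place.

(1 + 0.00226083)^(12t) = 3.
12t = ln 3 / ln(1 + 0.00226083) ≈ 1.0986/0.00225828 ≈ 486.4816.
t ≈ 40.5401.

40.5 years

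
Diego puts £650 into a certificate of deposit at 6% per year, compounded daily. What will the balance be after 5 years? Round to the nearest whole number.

Periodic rate = 6%/365 = 0.000164384; periods = 365·5 = 1825.
A = 650·(1 + 0.06/365)^1825 ≈ 650·1.34982553 ≈ 877.3866.

£877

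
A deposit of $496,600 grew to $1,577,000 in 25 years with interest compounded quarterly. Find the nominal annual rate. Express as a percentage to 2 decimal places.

(1 + r/4)^100 = 1,577,000/496,600 = 3.17559.
1 + r/4 = 3.17559^(1/100) ≈ 1.011622, so r/4 ≈ 0.011622.
r ≈ 4·0.011622 = 4.64879%.

4.65%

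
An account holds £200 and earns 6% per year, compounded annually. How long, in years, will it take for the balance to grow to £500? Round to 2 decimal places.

(1 + 0.06)^t = 500/200 = 2.5.
t·ln(1 + 0.06) = ln(2.5); t = 0.91629/0.0582689 ≈ 15.7252.

15.73 years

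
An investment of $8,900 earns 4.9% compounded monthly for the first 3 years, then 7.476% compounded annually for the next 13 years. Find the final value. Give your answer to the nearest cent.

Phase 1: 8,900·(1 + 0.049/12)^36 ≈ 10,306.2650.
Phase 2: 10,306.2650·(1 + 0.07476)^13 ≈ 26,311.8108.

$26,311.81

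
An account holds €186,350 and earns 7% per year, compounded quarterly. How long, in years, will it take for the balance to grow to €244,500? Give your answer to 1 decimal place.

(1 + 0.0175)^(4t) = 244,500/186,350 = 1.312.
4t·ln(1 + 0.0175) = ln(1.312); 4t = 0.27159/0.0173486 ≈ 15.6548.
t ≈ 3.9137 years.

3.9 years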